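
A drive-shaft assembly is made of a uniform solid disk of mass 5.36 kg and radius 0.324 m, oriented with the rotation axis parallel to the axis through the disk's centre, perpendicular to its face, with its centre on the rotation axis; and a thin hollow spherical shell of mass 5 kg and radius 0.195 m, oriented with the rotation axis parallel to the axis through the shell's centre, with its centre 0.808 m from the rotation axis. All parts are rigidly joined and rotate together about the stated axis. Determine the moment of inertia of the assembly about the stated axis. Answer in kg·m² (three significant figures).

Solid disk: I_cm = (1/2)MR² = (1/2)(5.36)(0.324)² = 0.28134 kg·m²; axis through the centre, so I = 0.28134 kg·m².
Spherical shell: I_cm = (2/3)MR² = (2/3)(5)(0.195)² = 0.12675 kg·m²; centre at d = 0.808 m, so the parallel axis theorem gives I = 0.12675 + (5)(0.808)² = 3.3911 kg·m².
Total I = 0.28134 + 3.3911 = 3.6724 kg·m².

3.67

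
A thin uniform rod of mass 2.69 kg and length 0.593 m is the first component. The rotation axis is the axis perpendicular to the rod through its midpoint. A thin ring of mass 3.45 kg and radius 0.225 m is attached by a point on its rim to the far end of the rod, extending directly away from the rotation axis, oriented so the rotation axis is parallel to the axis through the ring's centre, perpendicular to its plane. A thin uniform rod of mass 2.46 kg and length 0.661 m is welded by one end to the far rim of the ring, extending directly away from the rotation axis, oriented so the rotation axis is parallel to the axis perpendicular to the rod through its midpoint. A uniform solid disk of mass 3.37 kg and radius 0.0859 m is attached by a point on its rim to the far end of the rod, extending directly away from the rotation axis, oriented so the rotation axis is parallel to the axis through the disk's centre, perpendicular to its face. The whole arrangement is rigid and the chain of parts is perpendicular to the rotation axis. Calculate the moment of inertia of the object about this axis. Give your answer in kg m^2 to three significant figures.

Thin rod: I_cm = (1/12)ML² = (1/12)(2.69)(0.593)² = 0.078828 kg m^2; axis through the centre, so I = 0.078828 kg m^2.
Thin ring: I_cm = MR² = (3.45)(0.225)² = 0.17466 kg m^2; centre at d = 0.2965 + 0.225 = 0.5215 m, so the parallel axis theorem gives I = 0.17466 + (3.45)(0.5215)² = 1.1129 kg m^2.
Thin rod: I_cm = (1/12)ML² = (1/12)(2.46)(0.661)² = 0.089569 kg m^2; centre at d = 0.2965 + 0.225 + 0.225 + 0.3305 = 1.077 m, so the parallel axis theorem gives I = 0.089569 + (2.46)(1.077)² = 2.943 kg m^2.
Solid disk: I_cm = (1/2)MR² = (1/2)(3.37)(0.0859)² = 0.012433 kg m^2; centre at d = 0.2965 + 0.225 + 0.225 + 0.3305 + 0.3305 + 0.0859 = 1.4934 m, so the parallel axis theorem gives I = 0.012433 + (3.37)(1.4934)² = 7.5284 kg m^2.
Total I = 0.078828 + 1.1129 + 2.943 + 7.5284 = 11.663 kg m^2.

11.7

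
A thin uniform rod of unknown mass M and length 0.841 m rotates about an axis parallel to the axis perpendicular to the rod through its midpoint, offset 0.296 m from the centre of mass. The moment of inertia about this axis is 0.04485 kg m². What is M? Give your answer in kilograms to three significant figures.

I = I_cm + Md² = (1/12)ML² + Md² = M·[0.0833333·(0.841)² + (0.296)²] = M·0.14656.
So M = 0.04485 / 0.14656 = 0.30603 kg.

0.306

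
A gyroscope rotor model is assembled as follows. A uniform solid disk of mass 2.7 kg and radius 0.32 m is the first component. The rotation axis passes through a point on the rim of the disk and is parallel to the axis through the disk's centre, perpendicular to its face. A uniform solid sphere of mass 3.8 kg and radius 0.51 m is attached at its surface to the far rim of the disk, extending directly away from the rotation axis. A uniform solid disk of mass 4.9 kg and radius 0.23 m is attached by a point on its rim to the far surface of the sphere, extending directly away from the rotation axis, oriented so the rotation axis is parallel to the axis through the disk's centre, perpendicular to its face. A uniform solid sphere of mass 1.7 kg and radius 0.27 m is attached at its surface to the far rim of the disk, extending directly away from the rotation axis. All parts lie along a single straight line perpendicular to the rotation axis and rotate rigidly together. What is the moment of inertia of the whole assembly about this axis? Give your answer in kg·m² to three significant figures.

33.2

Solid disk: I_cm = (1/2)MR² = (1/2)(2.7)(0.32)² = 0.13824 kg·m²; centre at d = 0.32 m, so the parallel axis theorem gives I = 0.13824 + (2.7)(0.32)² = 0.41472 kg·m².
Solid sphere: I_cm = (2/5)MR² = (2/5)(3.8)(0.51)² = 0.39535 kg·m²; centre at d = 0.32 + 0.32 + 0.51 = 1.15 m, so the parallel axis theorem gives I = 0.39535 + (3.8)(1.15)² = 5.4209 kg·m².
Solid disk: I_cm = (1/2)MR² = (1/2)(4.9)(0.23)² = 0.12961 kg·m²; centre at d = 0.32 + 0.32 + 0.51 + 0.51 + 0.23 = 1.89 m, so the parallel axis theorem gives I = 0.12961 + (4.9)(1.89)² = 17.633 kg·m².
Solid sphere: I_cm = (2/5)MR² = (2/5)(1.7)(0.27)² = 0.049572 kg·m²; centre at d = 0.32 + 0.32 + 0.51 + 0.51 + 0.23 + 0.23 + 0.27 = 2.39 m, so the parallel axis theorem gives I = 0.049572 + (1.7)(2.39)² = 9.7601 kg·m².
Total I = 0.41472 + 5.4209 + 17.633 + 9.7601 = 33.229 kg·m².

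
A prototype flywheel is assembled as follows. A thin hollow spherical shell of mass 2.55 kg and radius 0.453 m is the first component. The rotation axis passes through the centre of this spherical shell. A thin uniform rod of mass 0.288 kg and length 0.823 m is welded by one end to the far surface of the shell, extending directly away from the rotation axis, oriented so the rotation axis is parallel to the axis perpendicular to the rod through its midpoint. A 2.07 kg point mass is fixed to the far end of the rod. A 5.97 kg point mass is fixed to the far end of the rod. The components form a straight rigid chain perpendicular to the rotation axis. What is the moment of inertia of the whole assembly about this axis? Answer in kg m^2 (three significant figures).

Spherical shell: I_cm = (2/3)MR² = (2/3)(2.55)(0.453)² = 0.34886 kg m^2; axis through the centre, so I = 0.34886 kg m^2.
Thin rod: I_cm = (1/12)ML² = (1/12)(0.288)(0.823)² = 0.016256 kg m^2; centre at d = 0.453 + 0.4115 = 0.8645 m, so the parallel axis theorem gives I = 0.016256 + (0.288)(0.8645)² = 0.2315 kg m^2.
Point mass: I_cm = 0; centre at d = 0.453 + 0.4115 + 0.4115 = 1.276 m, so the parallel axis theorem gives I = 0 + (2.07)(1.276)² = 3.3703 kg m^2.
Point mass: I_cm = 0; centre at d = 0.453 + 0.4115 + 0.4115 = 1.276 m, so the parallel axis theorem gives I = 0 + (5.97)(1.276)² = 9.7202 kg m^2.
Total I = 0.34886 + 0.2315 + 3.3703 + 9.7202 = 13.671 kg m^2.

13.7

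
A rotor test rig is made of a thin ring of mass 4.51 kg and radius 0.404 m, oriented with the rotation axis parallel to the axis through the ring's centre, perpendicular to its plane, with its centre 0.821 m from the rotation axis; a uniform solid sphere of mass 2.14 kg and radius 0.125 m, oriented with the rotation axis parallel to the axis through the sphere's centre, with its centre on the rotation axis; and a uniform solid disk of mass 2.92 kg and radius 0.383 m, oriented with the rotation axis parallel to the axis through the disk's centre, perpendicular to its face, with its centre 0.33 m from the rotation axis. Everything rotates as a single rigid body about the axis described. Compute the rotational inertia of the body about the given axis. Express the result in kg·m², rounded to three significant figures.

Thin ring: I_cm = MR² = (4.51)(0.404)² = 0.7361 kg·m²; centre at d = 0.821 m, so the parallel axis theorem gives I = 0.7361 + (4.51)(0.821)² = 3.776 kg·m².
Solid sphere: I_cm = (2/5)MR² = (2/5)(2.14)(0.125)² = 0.013375 kg·m²; axis through the centre, so I = 0.013375 kg·m².
Solid disk: I_cm = (1/2)MR² = (1/2)(2.92)(0.383)² = 0.21417 kg·m²; centre at d = 0.33 m, so the parallel axis theorem gives I = 0.21417 + (2.92)(0.33)² = 0.53215 kg·m².
Total I = 3.776 + 0.013375 + 0.53215 = 4.3216 kg·m².

4.32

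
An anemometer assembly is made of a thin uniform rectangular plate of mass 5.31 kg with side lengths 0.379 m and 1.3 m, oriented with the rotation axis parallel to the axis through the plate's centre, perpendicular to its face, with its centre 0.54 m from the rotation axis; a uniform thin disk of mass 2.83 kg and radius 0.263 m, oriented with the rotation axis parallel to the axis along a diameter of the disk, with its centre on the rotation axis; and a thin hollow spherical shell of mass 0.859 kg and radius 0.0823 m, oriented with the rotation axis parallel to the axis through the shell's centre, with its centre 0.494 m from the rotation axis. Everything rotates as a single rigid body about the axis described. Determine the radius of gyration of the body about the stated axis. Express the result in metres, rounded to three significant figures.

0.540

Rectangular plate: I_cm = (1/12)M(a²+b²) = (1/12)(5.31)[(0.379)² + (1.3)²] = 0.81139 kg·m²; centre at d = 0.54 m, so the parallel axis theorem gives I = 0.81139 + (5.31)(0.54)² = 2.3598 kg·m².
Thin disk: I_cm = (1/4)MR² = (1/4)(2.83)(0.263)² = 0.048937 kg·m²; axis through the centre, so I = 0.048937 kg·m².
Spherical shell: I_cm = (2/3)MR² = (2/3)(0.859)(0.0823)² = 0.0038788 kg·m²; centre at d = 0.494 m, so the parallel axis theorem gives I = 0.0038788 + (0.859)(0.494)² = 0.21351 kg·m².
Total I = 2.6222 kg·m²; total mass M = 8.999 kg.
k = √(I/M) = √(2.6222/8.999) = 0.53981 m.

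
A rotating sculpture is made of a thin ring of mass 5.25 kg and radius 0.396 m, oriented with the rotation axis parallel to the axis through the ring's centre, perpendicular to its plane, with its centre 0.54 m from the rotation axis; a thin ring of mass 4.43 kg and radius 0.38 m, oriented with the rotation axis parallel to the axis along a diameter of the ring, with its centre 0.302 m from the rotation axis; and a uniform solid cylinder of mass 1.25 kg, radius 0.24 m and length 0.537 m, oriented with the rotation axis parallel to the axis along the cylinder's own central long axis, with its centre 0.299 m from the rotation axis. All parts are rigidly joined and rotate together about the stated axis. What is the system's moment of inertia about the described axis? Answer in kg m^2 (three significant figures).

Thin ring: I_cm = MR² = (5.25)(0.396)² = 0.82328 kg m^2; centre at d = 0.54 m, so the parallel axis theorem gives I = 0.82328 + (5.25)(0.54)² = 2.3542 kg m^2.
Thin ring: I_cm = (1/2)MR² = (1/2)(4.43)(0.38)² = 0.31985 kg m^2; centre at d = 0.302 m, so the parallel axis theorem gives I = 0.31985 + (4.43)(0.302)² = 0.72388 kg m^2.
Solid cylinder: I_cm = (1/2)MR² = (1/2)(1.25)(0.24)² = 0.036 kg m^2; centre at d = 0.299 m, so the parallel axis theorem gives I = 0.036 + (1.25)(0.299)² = 0.14775 kg m^2.
Total I = 2.3542 + 0.72388 + 0.14775 = 3.2258 kg m^2.

3.23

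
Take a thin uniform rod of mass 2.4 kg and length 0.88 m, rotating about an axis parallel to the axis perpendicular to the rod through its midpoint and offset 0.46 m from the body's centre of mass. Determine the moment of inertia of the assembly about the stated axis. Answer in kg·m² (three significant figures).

I_cm = (1/12)ML² = (1/12)(2.4)(0.88)² = 0.15488 kg·m²; centre at d = 0.46 m, so the parallel axis theorem gives I = 0.15488 + (2.4)(0.46)² = 0.66272 kg·m².

0.663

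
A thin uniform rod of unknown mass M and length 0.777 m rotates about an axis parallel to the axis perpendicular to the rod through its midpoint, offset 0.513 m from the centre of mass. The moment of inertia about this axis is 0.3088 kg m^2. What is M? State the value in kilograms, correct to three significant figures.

I = I_cm + Md² = (1/12)ML² + Md² = M·[0.0833333·(0.777)² + (0.513)²] = M·0.31348.
So M = 0.3088 / 0.31348 = 0.98507 kg.

0.985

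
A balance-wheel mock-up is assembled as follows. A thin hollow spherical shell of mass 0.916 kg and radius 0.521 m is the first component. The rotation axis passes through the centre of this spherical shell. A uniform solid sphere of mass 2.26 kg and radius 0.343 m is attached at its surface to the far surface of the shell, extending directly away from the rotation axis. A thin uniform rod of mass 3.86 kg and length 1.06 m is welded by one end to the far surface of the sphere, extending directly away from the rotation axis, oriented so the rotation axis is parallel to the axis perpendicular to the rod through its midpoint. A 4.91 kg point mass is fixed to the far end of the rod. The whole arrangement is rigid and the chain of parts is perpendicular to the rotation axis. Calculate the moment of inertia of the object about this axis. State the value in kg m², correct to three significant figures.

39.2

Spherical shell: I_cm = (2/3)MR² = (2/3)(0.916)(0.521)² = 0.16576 kg m²; axis through the centre, so I = 0.16576 kg m².
Solid sphere: I_cm = (2/5)MR² = (2/5)(2.26)(0.343)² = 0.10635 kg m²; centre at d = 0.521 + 0.343 = 0.864 m, so I = I_cm + Md² gives I = 0.10635 + (2.26)(0.864)² = 1.7934 kg m².
Thin rod: I_cm = (1/12)ML² = (1/12)(3.86)(1.06)² = 0.36142 kg m²; centre at d = 0.521 + 0.343 + 0.343 + 0.53 = 1.737 m, so I = I_cm + Md² gives I = 0.36142 + (3.86)(1.737)² = 12.008 kg m².
Point mass: I_cm = 0; centre at d = 0.521 + 0.343 + 0.343 + 0.53 + 0.53 = 2.267 m, so I = I_cm + Md² gives I = 0 + (4.91)(2.267)² = 25.234 kg m².
Total I = 0.16576 + 1.7934 + 12.008 + 25.234 = 39.201 kg m².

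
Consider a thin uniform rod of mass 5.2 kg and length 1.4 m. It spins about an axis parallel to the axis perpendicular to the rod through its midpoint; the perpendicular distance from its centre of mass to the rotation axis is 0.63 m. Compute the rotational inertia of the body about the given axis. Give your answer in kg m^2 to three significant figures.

2.91

I_cm = (1/12)ML² = (1/12)(5.2)(1.4)² = 0.84933 kg m^2; centre at d = 0.63 m, so I = I_cm + Md² gives I = 0.84933 + (5.2)(0.63)² = 2.9132 kg m^2.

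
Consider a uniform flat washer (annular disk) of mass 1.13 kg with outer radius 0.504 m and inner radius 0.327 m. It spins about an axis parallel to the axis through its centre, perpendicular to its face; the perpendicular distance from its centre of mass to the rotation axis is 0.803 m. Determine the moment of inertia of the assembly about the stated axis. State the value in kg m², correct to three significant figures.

I_cm = (1/2)M(R²+r²) = (1/2)(1.13)[(0.504)² + (0.327)²] = 0.20393 kg m²; centre at d = 0.803 m, so the parallel axis theorem gives I = 0.20393 + (1.13)(0.803)² = 0.93257 kg m².

0.933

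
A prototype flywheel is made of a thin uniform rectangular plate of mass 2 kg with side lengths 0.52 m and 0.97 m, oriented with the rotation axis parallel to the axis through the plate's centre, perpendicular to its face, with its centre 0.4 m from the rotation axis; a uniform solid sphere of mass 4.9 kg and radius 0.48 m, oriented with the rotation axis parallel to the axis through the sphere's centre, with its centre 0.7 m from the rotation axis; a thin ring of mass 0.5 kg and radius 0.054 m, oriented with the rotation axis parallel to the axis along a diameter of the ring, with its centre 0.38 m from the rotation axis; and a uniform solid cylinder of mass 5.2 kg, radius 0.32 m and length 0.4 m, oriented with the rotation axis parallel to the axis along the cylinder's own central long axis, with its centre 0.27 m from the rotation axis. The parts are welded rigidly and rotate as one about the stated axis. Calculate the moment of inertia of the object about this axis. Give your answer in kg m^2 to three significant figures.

Rectangular plate: I_cm = (1/12)M(a²+b²) = (1/12)(2)[(0.52)² + (0.97)²] = 0.20188 kg m^2; centre at d = 0.4 m, so the parallel axis theorem gives I = 0.20188 + (2)(0.4)² = 0.52188 kg m^2.
Solid sphere: I_cm = (2/5)MR² = (2/5)(4.9)(0.48)² = 0.45158 kg m^2; centre at d = 0.7 m, so the parallel axis theorem gives I = 0.45158 + (4.9)(0.7)² = 2.8526 kg m^2.
Thin ring: I_cm = (1/2)MR² = (1/2)(0.5)(0.054)² = 0.000729 kg m^2; centre at d = 0.38 m, so the parallel axis theorem gives I = 0.000729 + (0.5)(0.38)² = 0.072929 kg m^2.
Solid cylinder: I_cm = (1/2)MR² = (1/2)(5.2)(0.32)² = 0.26624 kg m^2; centre at d = 0.27 m, so the parallel axis theorem gives I = 0.26624 + (5.2)(0.27)² = 0.64532 kg m^2.
Total I = 0.52188 + 2.8526 + 0.072929 + 0.64532 = 4.0927 kg m^2.

4.09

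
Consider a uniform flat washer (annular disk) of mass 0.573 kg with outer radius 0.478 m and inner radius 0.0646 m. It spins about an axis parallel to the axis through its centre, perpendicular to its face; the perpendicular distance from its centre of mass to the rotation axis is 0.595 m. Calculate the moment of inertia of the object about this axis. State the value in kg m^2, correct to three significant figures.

0.270

I_cm = (1/2)M(R²+r²) = (1/2)(0.573)[(0.478)² + (0.0646)²] = 0.066656 kg m^2; centre at d = 0.595 m, so the parallel axis theorem gives I = 0.066656 + (0.573)(0.595)² = 0.26951 kg m^2.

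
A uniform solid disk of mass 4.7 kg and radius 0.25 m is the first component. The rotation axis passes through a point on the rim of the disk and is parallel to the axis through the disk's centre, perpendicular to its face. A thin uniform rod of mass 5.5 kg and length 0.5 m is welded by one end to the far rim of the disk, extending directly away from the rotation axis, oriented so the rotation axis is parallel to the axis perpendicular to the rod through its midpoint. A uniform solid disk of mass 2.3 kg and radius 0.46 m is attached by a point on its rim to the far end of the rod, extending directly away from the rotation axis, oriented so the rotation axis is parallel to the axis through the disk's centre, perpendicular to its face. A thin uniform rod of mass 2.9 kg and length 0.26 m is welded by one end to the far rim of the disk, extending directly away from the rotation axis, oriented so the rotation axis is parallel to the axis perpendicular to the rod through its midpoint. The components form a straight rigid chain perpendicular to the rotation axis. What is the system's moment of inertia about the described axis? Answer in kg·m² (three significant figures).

21.0

Solid disk: I_cm = (1/2)MR² = (1/2)(4.7)(0.25)² = 0.14688 kg·m²; centre at d = 0.25 m, so I = I_cm + Md² gives I = 0.14688 + (4.7)(0.25)² = 0.44063 kg·m².
Thin rod: I_cm = (1/12)ML² = (1/12)(5.5)(0.5)² = 0.11458 kg·m²; centre at d = 0.25 + 0.25 + 0.25 = 0.75 m, so I = I_cm + Md² gives I = 0.11458 + (5.5)(0.75)² = 3.2083 kg·m².
Solid disk: I_cm = (1/2)MR² = (1/2)(2.3)(0.46)² = 0.24334 kg·m²; centre at d = 0.25 + 0.25 + 0.25 + 0.25 + 0.46 = 1.46 m, so I = I_cm + Md² gives I = 0.24334 + (2.3)(1.46)² = 5.146 kg·m².
Thin rod: I_cm = (1/12)ML² = (1/12)(2.9)(0.26)² = 0.016337 kg·m²; centre at d = 0.25 + 0.25 + 0.25 + 0.25 + 0.46 + 0.46 + 0.13 = 2.05 m, so I = I_cm + Md² gives I = 0.016337 + (2.9)(2.05)² = 12.204 kg·m².
Total I = 0.44063 + 3.2083 + 5.146 + 12.204 = 20.999 kg·m².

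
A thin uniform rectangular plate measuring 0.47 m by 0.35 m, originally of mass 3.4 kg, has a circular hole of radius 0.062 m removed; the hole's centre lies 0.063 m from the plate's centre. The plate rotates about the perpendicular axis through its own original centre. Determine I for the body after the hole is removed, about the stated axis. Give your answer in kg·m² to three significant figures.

0.0958

Unpierced body about its centre: I₀ = (1/12)M(a²+b²) = (1/12)(3.4)[(0.47)² + (0.35)²] = 0.097297 kg·m².
The removed disk has mass m = M·πr²/(ab) = (3.4)·π(0.062)²/(0.47·0.35) = 0.2496 kg (same uniform areal density).
Its moment of inertia about the rotation axis (parallel-axis theorem): I_hole = (1/2)mr² + md² = (1/2)(0.2496)(0.062)² + (0.2496)(0.063)² = 0.0014704 kg·m².
Treating the hole as negative mass, I = I₀ − I_hole = 0.097297 − 0.0014704 = 0.095826 kg·m².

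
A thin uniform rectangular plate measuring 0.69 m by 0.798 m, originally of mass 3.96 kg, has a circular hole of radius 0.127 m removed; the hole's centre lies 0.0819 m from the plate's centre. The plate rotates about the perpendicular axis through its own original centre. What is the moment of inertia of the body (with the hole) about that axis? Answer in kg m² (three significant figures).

0.362

Unpierced body about its centre: I₀ = (1/12)M(a²+b²) = (1/12)(3.96)[(0.69)² + (0.798)²] = 0.36726 kg m².
The removed disk has mass m = M·πr²/(ab) = (3.96)·π(0.127)²/(0.69·0.798) = 0.36442 kg (same uniform areal density).
Its moment of inertia about the rotation axis (parallel-axis theorem): I_hole = (1/2)mr² + md² = (1/2)(0.36442)(0.127)² + (0.36442)(0.0819)² = 0.0053832 kg m².
Treating the hole as negative mass, I = I₀ − I_hole = 0.36726 − 0.0053832 = 0.36188 kg m².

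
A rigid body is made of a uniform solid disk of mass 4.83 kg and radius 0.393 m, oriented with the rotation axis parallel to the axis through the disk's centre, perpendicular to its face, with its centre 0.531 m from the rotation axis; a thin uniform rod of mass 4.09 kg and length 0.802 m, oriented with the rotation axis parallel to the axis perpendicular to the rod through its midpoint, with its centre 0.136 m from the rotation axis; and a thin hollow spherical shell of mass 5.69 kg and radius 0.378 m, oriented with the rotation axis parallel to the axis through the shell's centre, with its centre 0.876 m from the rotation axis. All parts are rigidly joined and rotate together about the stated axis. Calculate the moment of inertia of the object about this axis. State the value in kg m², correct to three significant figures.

6.94

Solid disk: I_cm = (1/2)MR² = (1/2)(4.83)(0.393)² = 0.37299 kg m²; centre at d = 0.531 m, so the parallel axis theorem gives I = 0.37299 + (4.83)(0.531)² = 1.7349 kg m².
Thin rod: I_cm = (1/12)ML² = (1/12)(4.09)(0.802)² = 0.21923 kg m²; centre at d = 0.136 m, so the parallel axis theorem gives I = 0.21923 + (4.09)(0.136)² = 0.29487 kg m².
Spherical shell: I_cm = (2/3)MR² = (2/3)(5.69)(0.378)² = 0.54201 kg m²; centre at d = 0.876 m, so the parallel axis theorem gives I = 0.54201 + (5.69)(0.876)² = 4.9084 kg m².
Total I = 1.7349 + 0.29487 + 4.9084 = 6.9381 kg m².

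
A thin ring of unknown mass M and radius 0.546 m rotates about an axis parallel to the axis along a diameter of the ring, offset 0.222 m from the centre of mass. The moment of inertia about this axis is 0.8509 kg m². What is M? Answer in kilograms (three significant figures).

4.29

I = I_cm + Md² = (1/2)MR² + Md² = M·[0.5·(0.546)² + (0.222)²] = M·0.19834.
So M = 0.8509 / 0.19834 = 4.2901 kg.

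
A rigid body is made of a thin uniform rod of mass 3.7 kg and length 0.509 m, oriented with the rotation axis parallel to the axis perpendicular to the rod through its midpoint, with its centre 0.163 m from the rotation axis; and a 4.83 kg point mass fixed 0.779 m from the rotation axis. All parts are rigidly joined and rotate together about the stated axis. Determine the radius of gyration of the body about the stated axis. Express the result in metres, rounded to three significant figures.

Thin rod: I_cm = (1/12)ML² = (1/12)(3.7)(0.509)² = 0.079883 kg m^2; centre at d = 0.163 m, so the parallel axis theorem gives I = 0.079883 + (3.7)(0.163)² = 0.17819 kg m^2.
Point mass: I_cm = 0; centre at d = 0.779 m, so the parallel axis theorem gives I = 0 + (4.83)(0.779)² = 2.931 kg m^2.
Total I = 3.1092 kg m^2; total mass M = 8.53 kg.
k = √(I/M) = √(3.1092/8.53) = 0.60374 m.

0.604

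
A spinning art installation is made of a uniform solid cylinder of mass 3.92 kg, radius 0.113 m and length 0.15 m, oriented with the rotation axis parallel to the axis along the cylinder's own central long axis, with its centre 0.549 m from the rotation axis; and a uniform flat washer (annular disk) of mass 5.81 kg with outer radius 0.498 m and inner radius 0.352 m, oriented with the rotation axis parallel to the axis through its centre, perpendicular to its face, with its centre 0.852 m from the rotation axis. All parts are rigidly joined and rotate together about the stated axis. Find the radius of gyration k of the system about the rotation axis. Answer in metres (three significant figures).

0.818

Solid cylinder: I_cm = (1/2)MR² = (1/2)(3.92)(0.113)² = 0.025027 kg m^2; centre at d = 0.549 m, so the parallel axis theorem gives I = 0.025027 + (3.92)(0.549)² = 1.2065 kg m^2.
Annular disk: I_cm = (1/2)M(R²+r²) = (1/2)(5.81)[(0.498)² + (0.352)²] = 1.0804 kg m^2; centre at d = 0.852 m, so the parallel axis theorem gives I = 1.0804 + (5.81)(0.852)² = 5.2979 kg m^2.
Total I = 6.5044 kg m^2; total mass M = 9.73 kg.
k = √(I/M) = √(6.5044/9.73) = 0.81761 m.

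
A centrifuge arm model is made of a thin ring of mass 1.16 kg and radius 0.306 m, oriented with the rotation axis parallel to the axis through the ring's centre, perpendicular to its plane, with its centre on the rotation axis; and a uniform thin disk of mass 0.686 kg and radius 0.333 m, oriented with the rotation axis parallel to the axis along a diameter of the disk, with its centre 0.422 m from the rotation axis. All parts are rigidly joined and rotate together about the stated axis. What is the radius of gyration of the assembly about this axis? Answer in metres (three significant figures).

Thin ring: I_cm = MR² = (1.16)(0.306)² = 0.10862 kg m^2; axis through the centre, so I = 0.10862 kg m^2.
Thin disk: I_cm = (1/4)MR² = (1/4)(0.686)(0.333)² = 0.019017 kg m^2; centre at d = 0.422 m, so the parallel axis theorem gives I = 0.019017 + (0.686)(0.422)² = 0.14118 kg m^2.
Total I = 0.2498 kg m^2; total mass M = 1.846 kg.
k = √(I/M) = √(0.2498/1.846) = 0.36786 m.

0.368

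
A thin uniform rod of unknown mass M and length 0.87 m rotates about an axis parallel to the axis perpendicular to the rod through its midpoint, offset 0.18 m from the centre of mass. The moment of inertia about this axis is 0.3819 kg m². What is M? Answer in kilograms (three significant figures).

4.00

I = I_cm + Md² = (1/12)ML² + Md² = M·[0.0833333·(0.87)² + (0.18)²] = M·0.095475.
So M = 0.3819 / 0.095475 = 4 kg.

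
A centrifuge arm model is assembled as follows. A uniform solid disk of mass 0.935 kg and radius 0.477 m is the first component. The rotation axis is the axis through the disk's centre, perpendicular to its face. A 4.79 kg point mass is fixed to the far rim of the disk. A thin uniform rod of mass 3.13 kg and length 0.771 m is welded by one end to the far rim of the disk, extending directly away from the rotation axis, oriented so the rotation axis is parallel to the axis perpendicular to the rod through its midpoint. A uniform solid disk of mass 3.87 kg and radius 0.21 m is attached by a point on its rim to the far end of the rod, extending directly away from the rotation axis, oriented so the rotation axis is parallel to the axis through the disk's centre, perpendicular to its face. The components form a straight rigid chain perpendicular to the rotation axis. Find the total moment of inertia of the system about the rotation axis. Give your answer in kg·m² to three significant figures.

12.0

Solid disk: I_cm = (1/2)MR² = (1/2)(0.935)(0.477)² = 0.10637 kg·m²; axis through the centre, so I = 0.10637 kg·m².
Point mass: I_cm = 0; centre at d = 0.477 m, so the parallel axis theorem gives I = 0 + (4.79)(0.477)² = 1.0899 kg·m².
Thin rod: I_cm = (1/12)ML² = (1/12)(3.13)(0.771)² = 0.15505 kg·m²; centre at d = 0.477 + 0.3855 = 0.8625 m, so the parallel axis theorem gives I = 0.15505 + (3.13)(0.8625)² = 2.4835 kg·m².
Solid disk: I_cm = (1/2)MR² = (1/2)(3.87)(0.21)² = 0.085333 kg·m²; centre at d = 0.477 + 0.3855 + 0.3855 + 0.21 = 1.458 m, so the parallel axis theorem gives I = 0.085333 + (3.87)(1.458)² = 8.312 kg·m².
Total I = 0.10637 + 1.0899 + 2.4835 + 8.312 = 11.992 kg·m².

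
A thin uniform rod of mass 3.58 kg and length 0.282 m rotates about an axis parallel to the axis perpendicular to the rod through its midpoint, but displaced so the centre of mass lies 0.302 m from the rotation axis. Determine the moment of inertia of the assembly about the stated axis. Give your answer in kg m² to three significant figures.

0.350

I_cm = (1/12)ML² = (1/12)(3.58)(0.282)² = 0.023725 kg m²; centre at d = 0.302 m, so I = I_cm + Md² gives I = 0.023725 + (3.58)(0.302)² = 0.35023 kg m².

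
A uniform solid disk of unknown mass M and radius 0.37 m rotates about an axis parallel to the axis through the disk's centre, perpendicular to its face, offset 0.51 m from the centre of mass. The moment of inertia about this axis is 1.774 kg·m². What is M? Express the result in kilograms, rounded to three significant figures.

5.40

I = I_cm + Md² = (1/2)MR² + Md² = M·[0.5·(0.37)² + (0.51)²] = M·0.32855.
So M = 1.774 / 0.32855 = 5.3995 kg.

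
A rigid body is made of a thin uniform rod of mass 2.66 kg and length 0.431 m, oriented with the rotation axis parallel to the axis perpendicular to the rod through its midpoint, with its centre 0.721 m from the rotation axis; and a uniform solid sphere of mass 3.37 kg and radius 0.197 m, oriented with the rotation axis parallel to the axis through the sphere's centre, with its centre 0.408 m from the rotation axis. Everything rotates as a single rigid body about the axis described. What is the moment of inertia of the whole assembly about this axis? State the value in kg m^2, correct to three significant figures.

Thin rod: I_cm = (1/12)ML² = (1/12)(2.66)(0.431)² = 0.041177 kg m^2; centre at d = 0.721 m, so the parallel axis theorem gives I = 0.041177 + (2.66)(0.721)² = 1.424 kg m^2.
Solid sphere: I_cm = (2/5)MR² = (2/5)(3.37)(0.197)² = 0.052315 kg m^2; centre at d = 0.408 m, so the parallel axis theorem gives I = 0.052315 + (3.37)(0.408)² = 0.6133 kg m^2.
Total I = 1.424 + 0.6133 = 2.0373 kg m^2.

2.04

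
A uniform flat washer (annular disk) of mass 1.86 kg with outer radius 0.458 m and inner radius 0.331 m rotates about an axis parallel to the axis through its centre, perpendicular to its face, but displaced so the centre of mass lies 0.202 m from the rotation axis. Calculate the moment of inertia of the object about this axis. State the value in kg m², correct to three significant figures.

I_cm = (1/2)M(R²+r²) = (1/2)(1.86)[(0.458)² + (0.331)²] = 0.29697 kg m²; centre at d = 0.202 m, so the parallel axis theorem gives I = 0.29697 + (1.86)(0.202)² = 0.37287 kg m².

0.373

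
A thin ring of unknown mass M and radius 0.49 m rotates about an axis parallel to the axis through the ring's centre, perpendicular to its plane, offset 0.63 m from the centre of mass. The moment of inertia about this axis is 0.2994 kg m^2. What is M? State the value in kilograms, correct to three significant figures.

I = I_cm + Md² = MR² + Md² = M·[1·(0.49)² + (0.63)²] = M·0.637.
So M = 0.2994 / 0.637 = 0.47002 kg.

0.470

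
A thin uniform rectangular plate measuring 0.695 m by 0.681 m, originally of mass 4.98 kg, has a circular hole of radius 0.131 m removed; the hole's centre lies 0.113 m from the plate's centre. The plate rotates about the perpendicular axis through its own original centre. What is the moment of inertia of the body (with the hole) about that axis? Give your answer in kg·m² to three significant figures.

Unpierced body about its centre: I₀ = (1/12)M(a²+b²) = (1/12)(4.98)[(0.695)² + (0.681)²] = 0.39292 kg·m².
The removed disk has mass m = M·πr²/(ab) = (4.98)·π(0.131)²/(0.695·0.681) = 0.56727 kg (same uniform areal density).
Its moment of inertia about the rotation axis (parallel-axis theorem): I_hole = (1/2)mr² + md² = (1/2)(0.56727)(0.131)² + (0.56727)(0.113)² = 0.012111 kg·m².
Treating the hole as negative mass, I = I₀ − I_hole = 0.39292 − 0.012111 = 0.38081 kg·m².

0.381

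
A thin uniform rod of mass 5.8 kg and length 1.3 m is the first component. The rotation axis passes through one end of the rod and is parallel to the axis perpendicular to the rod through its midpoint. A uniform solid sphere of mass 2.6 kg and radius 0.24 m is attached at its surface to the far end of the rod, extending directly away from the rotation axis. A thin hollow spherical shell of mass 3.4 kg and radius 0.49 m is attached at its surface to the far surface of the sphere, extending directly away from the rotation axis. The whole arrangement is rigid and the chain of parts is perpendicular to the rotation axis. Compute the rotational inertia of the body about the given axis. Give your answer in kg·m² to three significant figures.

Thin rod: I_cm = (1/12)ML² = (1/12)(5.8)(1.3)² = 0.81683 kg·m²; centre at d = 0.65 m, so I = I_cm + Md² gives I = 0.81683 + (5.8)(0.65)² = 3.2673 kg·m².
Solid sphere: I_cm = (2/5)MR² = (2/5)(2.6)(0.24)² = 0.059904 kg·m²; centre at d = 0.65 + 0.65 + 0.24 = 1.54 m, so I = I_cm + Md² gives I = 0.059904 + (2.6)(1.54)² = 6.2261 kg·m².
Spherical shell: I_cm = (2/3)MR² = (2/3)(3.4)(0.49)² = 0.54423 kg·m²; centre at d = 0.65 + 0.65 + 0.24 + 0.24 + 0.49 = 2.27 m, so I = I_cm + Md² gives I = 0.54423 + (3.4)(2.27)² = 18.064 kg·m².
Total I = 3.2673 + 6.2261 + 18.064 = 27.557 kg·m².

27.6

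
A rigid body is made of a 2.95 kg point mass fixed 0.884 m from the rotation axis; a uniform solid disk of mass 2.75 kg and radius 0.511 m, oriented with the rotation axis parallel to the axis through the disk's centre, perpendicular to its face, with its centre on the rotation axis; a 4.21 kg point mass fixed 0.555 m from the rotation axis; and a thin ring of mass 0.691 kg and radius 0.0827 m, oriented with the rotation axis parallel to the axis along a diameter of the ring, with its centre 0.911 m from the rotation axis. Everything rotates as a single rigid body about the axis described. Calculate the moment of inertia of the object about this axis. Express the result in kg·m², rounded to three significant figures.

Point mass: I_cm = 0; centre at d = 0.884 m, so I = I_cm + Md² gives I = 0 + (2.95)(0.884)² = 2.3053 kg·m².
Solid disk: I_cm = (1/2)MR² = (1/2)(2.75)(0.511)² = 0.35904 kg·m²; axis through the centre, so I = 0.35904 kg·m².
Point mass: I_cm = 0; centre at d = 0.555 m, so I = I_cm + Md² gives I = 0 + (4.21)(0.555)² = 1.2968 kg·m².
Thin ring: I_cm = (1/2)MR² = (1/2)(0.691)(0.0827)² = 0.002363 kg·m²; centre at d = 0.911 m, so I = I_cm + Md² gives I = 0.002363 + (0.691)(0.911)² = 0.57584 kg·m².
Total I = 2.3053 + 0.35904 + 1.2968 + 0.57584 = 4.537 kg·m².

4.54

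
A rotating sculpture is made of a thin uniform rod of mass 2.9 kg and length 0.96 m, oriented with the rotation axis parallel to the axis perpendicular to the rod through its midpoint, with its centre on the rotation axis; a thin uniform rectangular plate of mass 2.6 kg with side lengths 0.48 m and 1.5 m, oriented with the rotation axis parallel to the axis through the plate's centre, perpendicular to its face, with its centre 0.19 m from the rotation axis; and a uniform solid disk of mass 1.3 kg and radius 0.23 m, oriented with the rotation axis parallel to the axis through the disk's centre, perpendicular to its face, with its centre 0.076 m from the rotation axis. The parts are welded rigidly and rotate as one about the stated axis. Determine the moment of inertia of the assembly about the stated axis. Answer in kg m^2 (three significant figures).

Thin rod: I_cm = (1/12)ML² = (1/12)(2.9)(0.96)² = 0.22272 kg m^2; axis through the centre, so I = 0.22272 kg m^2.
Rectangular plate: I_cm = (1/12)M(a²+b²) = (1/12)(2.6)[(0.48)² + (1.5)²] = 0.53742 kg m^2; centre at d = 0.19 m, so I = I_cm + Md² gives I = 0.53742 + (2.6)(0.19)² = 0.63128 kg m^2.
Solid disk: I_cm = (1/2)MR² = (1/2)(1.3)(0.23)² = 0.034385 kg m^2; centre at d = 0.076 m, so I = I_cm + Md² gives I = 0.034385 + (1.3)(0.076)² = 0.041894 kg m^2.
Total I = 0.22272 + 0.63128 + 0.041894 = 0.89589 kg m^2.

0.896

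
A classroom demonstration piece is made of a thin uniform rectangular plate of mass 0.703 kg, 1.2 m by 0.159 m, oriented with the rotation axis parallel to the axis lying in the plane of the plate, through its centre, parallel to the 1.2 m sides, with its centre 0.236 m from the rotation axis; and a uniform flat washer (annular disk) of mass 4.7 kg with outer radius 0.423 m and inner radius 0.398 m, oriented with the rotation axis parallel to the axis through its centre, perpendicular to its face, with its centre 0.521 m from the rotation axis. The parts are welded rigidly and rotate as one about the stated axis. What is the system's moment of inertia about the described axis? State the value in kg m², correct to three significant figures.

2.11

Rectangular plate: I_cm = (1/12)Mb² = (1/12)(0.703)(0.159)² = 0.001481 kg m²; centre at d = 0.236 m, so the parallel axis theorem gives I = 0.001481 + (0.703)(0.236)² = 0.040635 kg m².
Annular disk: I_cm = (1/2)M(R²+r²) = (1/2)(4.7)[(0.423)² + (0.398)²] = 0.79273 kg m²; centre at d = 0.521 m, so the parallel axis theorem gives I = 0.79273 + (4.7)(0.521)² = 2.0685 kg m².
Total I = 0.040635 + 2.0685 = 2.1091 kg m².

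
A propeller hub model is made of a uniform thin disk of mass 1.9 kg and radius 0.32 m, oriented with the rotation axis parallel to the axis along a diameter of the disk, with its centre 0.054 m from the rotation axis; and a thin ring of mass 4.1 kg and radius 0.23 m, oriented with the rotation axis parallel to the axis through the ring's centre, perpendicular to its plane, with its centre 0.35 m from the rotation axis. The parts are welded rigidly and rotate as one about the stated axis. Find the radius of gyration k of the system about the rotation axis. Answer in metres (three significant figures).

0.359

Thin disk: I_cm = (1/4)MR² = (1/4)(1.9)(0.32)² = 0.04864 kg·m²; centre at d = 0.054 m, so the parallel axis theorem gives I = 0.04864 + (1.9)(0.054)² = 0.05418 kg·m².
Thin ring: I_cm = MR² = (4.1)(0.23)² = 0.21689 kg·m²; centre at d = 0.35 m, so the parallel axis theorem gives I = 0.21689 + (4.1)(0.35)² = 0.71914 kg·m².
Total I = 0.77332 kg·m²; total mass M = 6 kg.
k = √(I/M) = √(0.77332/6) = 0.35901 m.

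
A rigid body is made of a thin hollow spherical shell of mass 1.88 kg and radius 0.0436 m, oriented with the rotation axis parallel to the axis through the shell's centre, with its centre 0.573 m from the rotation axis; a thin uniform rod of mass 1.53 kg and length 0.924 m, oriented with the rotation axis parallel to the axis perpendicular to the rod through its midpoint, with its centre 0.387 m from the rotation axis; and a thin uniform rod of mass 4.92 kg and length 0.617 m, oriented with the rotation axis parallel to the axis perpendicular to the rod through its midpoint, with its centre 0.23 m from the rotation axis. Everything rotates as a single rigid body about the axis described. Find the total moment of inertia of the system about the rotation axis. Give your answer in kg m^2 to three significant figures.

Spherical shell: I_cm = (2/3)MR² = (2/3)(1.88)(0.0436)² = 0.0023825 kg m^2; centre at d = 0.573 m, so the parallel axis theorem gives I = 0.0023825 + (1.88)(0.573)² = 0.61964 kg m^2.
Thin rod: I_cm = (1/12)ML² = (1/12)(1.53)(0.924)² = 0.10886 kg m^2; centre at d = 0.387 m, so the parallel axis theorem gives I = 0.10886 + (1.53)(0.387)² = 0.338 kg m^2.
Thin rod: I_cm = (1/12)ML² = (1/12)(4.92)(0.617)² = 0.15608 kg m^2; centre at d = 0.23 m, so the parallel axis theorem gives I = 0.15608 + (4.92)(0.23)² = 0.41635 kg m^2.
Total I = 0.61964 + 0.338 + 0.41635 = 1.374 kg m^2.

1.37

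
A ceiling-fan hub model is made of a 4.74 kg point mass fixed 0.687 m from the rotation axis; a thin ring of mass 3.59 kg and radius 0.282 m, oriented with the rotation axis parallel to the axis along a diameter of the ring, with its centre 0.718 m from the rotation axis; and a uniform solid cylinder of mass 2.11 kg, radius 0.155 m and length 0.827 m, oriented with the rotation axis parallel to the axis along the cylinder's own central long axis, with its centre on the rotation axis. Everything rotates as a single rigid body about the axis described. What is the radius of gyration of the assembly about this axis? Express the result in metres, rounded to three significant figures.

0.638

Point mass: I_cm = 0; centre at d = 0.687 m, so the parallel axis theorem gives I = 0 + (4.74)(0.687)² = 2.2371 kg m^2.
Thin ring: I_cm = (1/2)MR² = (1/2)(3.59)(0.282)² = 0.14275 kg m^2; centre at d = 0.718 m, so the parallel axis theorem gives I = 0.14275 + (3.59)(0.718)² = 1.9935 kg m^2.
Solid cylinder: I_cm = (1/2)MR² = (1/2)(2.11)(0.155)² = 0.025346 kg m^2; axis through the centre, so I = 0.025346 kg m^2.
Total I = 4.256 kg m^2; total mass M = 10.44 kg.
k = √(I/M) = √(4.256/10.44) = 0.63848 m.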